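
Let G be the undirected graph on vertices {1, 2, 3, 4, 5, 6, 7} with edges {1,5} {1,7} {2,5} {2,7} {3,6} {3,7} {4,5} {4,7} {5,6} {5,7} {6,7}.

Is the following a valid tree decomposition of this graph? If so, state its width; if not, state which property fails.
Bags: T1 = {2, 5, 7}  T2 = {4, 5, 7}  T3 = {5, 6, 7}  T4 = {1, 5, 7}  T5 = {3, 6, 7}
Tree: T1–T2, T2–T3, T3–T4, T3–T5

Checking the three conditions: (i) the bags cover all of {1, 2, 3, 4, 5, 6, 7}; (ii) for each edge, some bag contains both endpoints; (iii) the bags containing any fixed vertex form a subtree. All hold, so the decomposition is valid with width 3 − 1 = 2.

Yes; width 2.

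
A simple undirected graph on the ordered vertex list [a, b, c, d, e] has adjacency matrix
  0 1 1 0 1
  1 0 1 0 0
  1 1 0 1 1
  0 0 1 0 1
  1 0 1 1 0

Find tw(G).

A width-2 tree decomposition is:
Bags: B1 = {a, c, e}  B2 = {c, d, e}  B3 = {a, b, c}
Tree: B1–B2, B1–B3
The largest bag has 3 vertices, giving width 2; this decomposition certifies tw(G) ≤ 2. For the lower bound, the 3 vertices {c, d, e} are pairwise adjacent, and any tree decomposition puts a clique entirely inside one bag — forcing width ≥ 2. Hence tw(G) = 2 exactly.

2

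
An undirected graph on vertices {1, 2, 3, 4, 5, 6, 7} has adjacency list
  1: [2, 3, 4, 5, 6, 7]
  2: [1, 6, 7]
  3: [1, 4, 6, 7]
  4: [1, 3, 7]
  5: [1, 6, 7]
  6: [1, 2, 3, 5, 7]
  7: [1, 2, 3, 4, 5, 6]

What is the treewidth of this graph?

3

A width-3 tree decomposition is:
Bags: B1 = {1, 2, 6, 7}  B2 = {1, 5, 6, 7}  B3 = {1, 3, 6, 7}  B4 = {1, 3, 4, 7}
Tree: B1–B2, B1–B3, B3–B4
Every bag has size at most 4, so the width is 4 − 1 = 3 and tw(G) ≤ 3. For the lower bound, the 4 vertices {1, 3, 4, 7} are pairwise adjacent, and any tree decomposition puts a clique entirely inside one bag — forcing width ≥ 3. The upper and lower bounds meet at 3, so that is the treewidth.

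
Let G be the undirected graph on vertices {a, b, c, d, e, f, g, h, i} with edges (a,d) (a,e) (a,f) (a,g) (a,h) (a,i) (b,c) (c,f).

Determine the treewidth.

A width-1 tree decomposition is:
Bags: B1 = {a, e}  B2 = {a, f}  B3 = {c, f}  B4 = {a, h}  B5 = {b, c}  B6 = {a, d}  B7 = {a, g}  B8 = {a, i}
Tree: B1–B2, B2–B3, B2–B4, B3–B5, B4–B6, B4–B7, B6–B8
Each bag holds 2 vertices, so the decomposition has width 1, which upper-bounds the treewidth. Since G has at least one edge (e.g. a–e), it is not an edgeless graph, so tw(G) ≥ 1. Therefore the treewidth is 1.

1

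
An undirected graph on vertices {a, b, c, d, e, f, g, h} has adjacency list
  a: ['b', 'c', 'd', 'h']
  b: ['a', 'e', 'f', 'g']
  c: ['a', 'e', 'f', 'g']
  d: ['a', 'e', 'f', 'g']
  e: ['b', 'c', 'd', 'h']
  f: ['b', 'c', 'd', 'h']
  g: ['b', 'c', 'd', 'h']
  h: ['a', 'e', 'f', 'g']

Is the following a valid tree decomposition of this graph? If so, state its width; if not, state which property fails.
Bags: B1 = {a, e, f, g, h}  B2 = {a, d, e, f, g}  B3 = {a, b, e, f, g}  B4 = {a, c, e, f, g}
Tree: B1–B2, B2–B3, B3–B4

Yes; width 4.

Checking the three conditions: (i) the bags cover all of {a, b, c, d, e, f, g, h}; (ii) for each edge, some bag contains both endpoints; (iii) the bags containing any fixed vertex form a subtree. All hold, so the decomposition is valid with width 5 − 1 = 4.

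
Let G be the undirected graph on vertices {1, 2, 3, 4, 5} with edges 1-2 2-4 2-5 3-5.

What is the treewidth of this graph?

1

A width-1 tree decomposition is:
Bags: B1 = {2, 4}  B2 = {1, 2}  B3 = {2, 5}  B4 = {3, 5}
Tree: B1–B2, B2–B3, B3–B4
The largest bag has 2 vertices, giving width 1; this decomposition certifies tw(G) ≤ 1. Since G has at least one edge (e.g. 2–4), it is not an edgeless graph, so tw(G) ≥ 1. The upper and lower bounds meet at 1, so that is the treewidth.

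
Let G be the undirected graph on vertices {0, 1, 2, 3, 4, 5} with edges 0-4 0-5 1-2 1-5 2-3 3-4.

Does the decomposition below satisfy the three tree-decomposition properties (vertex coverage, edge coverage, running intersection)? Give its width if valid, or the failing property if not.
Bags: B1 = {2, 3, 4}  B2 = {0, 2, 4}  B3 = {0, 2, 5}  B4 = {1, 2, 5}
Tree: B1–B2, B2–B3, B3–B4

Vertex coverage: the bags together contain {0, 1, 2, 3, 4, 5}, the full vertex set. Edge coverage: each edge of G has both endpoints in at least one bag. Running intersection: for every vertex, the bags containing it form a connected subtree. All three properties hold, so this is a valid tree decomposition of width max|bag| − 1 = 2, and hence tw(G) ≤ 2.

Yes; width 2.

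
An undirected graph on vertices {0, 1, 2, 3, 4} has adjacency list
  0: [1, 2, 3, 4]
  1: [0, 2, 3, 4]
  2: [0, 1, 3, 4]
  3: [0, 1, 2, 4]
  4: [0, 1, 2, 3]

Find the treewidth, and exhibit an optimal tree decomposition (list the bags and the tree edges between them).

A single bag containing all 5 vertices is trivially a valid decomposition of width 4. Conversely, {0, 1, 2, 3, 4} is a clique of size 5, and the vertices of any clique must share a bag in every tree decomposition; so some bag has ≥ 5 vertices and tw(G) ≥ 4. Combining the bounds, tw(G) = 4.

Treewidth 4.
One optimal decomposition is:
Bags: B1 = {0, 1, 2, 3, 4}
Tree: (single bag)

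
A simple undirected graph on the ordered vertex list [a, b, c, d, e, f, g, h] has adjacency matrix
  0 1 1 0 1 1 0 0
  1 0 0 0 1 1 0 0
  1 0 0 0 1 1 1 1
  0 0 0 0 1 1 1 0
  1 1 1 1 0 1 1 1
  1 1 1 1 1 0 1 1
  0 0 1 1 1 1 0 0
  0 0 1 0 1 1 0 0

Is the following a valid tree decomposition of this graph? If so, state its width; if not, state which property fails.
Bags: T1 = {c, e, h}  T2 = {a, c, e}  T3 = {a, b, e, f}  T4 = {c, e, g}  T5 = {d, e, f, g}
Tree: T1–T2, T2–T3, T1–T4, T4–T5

No — edge (h,f) lies in no bag.

A tree decomposition must satisfy three properties: every vertex lies in some bag; for every edge, both endpoints lie together in some bag; and for every vertex, the bags containing it form a connected subtree. Here edge (h,f) lies in no bag, so the decomposition is invalid.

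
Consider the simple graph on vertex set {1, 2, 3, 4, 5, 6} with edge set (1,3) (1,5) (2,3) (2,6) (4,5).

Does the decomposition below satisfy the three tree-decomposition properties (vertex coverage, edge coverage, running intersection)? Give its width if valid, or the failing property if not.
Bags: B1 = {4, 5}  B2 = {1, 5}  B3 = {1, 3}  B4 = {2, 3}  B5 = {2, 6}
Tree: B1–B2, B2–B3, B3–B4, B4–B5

Yes; width 1.

Every vertex of G appears in some bag (union = {1, 2, 3, 4, 5, 6}); every edge is covered by a bag; and for each vertex v the set of bags containing v is connected in the bag tree. The decomposition is therefore valid. The largest bag has 2 vertices, so the width is 1.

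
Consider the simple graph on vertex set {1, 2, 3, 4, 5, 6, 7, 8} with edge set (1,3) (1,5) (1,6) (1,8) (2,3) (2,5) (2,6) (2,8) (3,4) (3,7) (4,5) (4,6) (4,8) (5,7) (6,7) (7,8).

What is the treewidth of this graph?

4

A width-4 tree decomposition is:
Bags: B1 = {2, 3, 5, 6, 8}  B2 = {1, 3, 5, 6, 8}  B3 = {3, 4, 5, 6, 8}  B4 = {3, 5, 6, 7, 8}
Tree: B1–B2, B2–B3, B3–B4
The largest bag has 5 vertices, giving width 4; this decomposition certifies tw(G) ≤ 4. For the lower bound: the 5 vertex sets {2,3}, {1,8}, {4,6}, {5}, {7} are disjoint, each induces a connected subgraph, and every pair is joined by at least one edge of G. Contracting each set to a single vertex therefore yields K_{5} as a minor, and since treewidth is minor-monotone, tw(G) ≥ tw(K_{5}) = 4. Therefore the treewidth is 4.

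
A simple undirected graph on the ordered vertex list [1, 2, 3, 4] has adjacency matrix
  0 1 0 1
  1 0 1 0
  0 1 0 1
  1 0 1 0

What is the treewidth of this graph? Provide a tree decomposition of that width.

Treewidth 2.
One such decomposition:
Bags: B1 = {1, 2, 3}  B2 = {1, 3, 4}
Tree: B1–B2

The largest bag has 3 vertices, giving width 2; this decomposition certifies tw(G) ≤ 2. Since 1–2–3–4–1 is a cycle in G, G is not acyclic. Forests are exactly the graphs of treewidth ≤ 1, so tw(G) ≥ 2. Hence tw(G) = 2 exactly.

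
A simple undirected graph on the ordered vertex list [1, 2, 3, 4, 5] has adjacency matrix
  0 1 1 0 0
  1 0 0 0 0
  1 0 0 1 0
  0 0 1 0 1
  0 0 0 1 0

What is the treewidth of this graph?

A width-1 tree decomposition is:
Bags: B1 = {1, 2}  B2 = {1, 3}  B3 = {3, 4}  B4 = {4, 5}
Tree: B1–B2, B2–B3, B3–B4
The largest bag has 2 vertices, giving width 1; this decomposition certifies tw(G) ≤ 1. G has an edge, so its treewidth is at least 1. Combining the bounds, tw(G) = 1.

1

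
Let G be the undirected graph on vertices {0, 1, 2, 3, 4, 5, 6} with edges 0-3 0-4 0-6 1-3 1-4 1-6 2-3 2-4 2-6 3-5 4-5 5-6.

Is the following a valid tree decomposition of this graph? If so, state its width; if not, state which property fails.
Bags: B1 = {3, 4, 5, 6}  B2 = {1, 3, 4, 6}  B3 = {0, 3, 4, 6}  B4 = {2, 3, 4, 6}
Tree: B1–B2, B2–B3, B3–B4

Vertex coverage: the bags together contain {0, 1, 2, 3, 4, 5, 6}, the full vertex set. Edge coverage: each edge of G has both endpoints in at least one bag. Running intersection: for every vertex, the bags containing it form a connected subtree. All three properties hold, so this is a valid tree decomposition of width max|bag| − 1 = 3, and hence tw(G) ≤ 3.

Yes; width 3.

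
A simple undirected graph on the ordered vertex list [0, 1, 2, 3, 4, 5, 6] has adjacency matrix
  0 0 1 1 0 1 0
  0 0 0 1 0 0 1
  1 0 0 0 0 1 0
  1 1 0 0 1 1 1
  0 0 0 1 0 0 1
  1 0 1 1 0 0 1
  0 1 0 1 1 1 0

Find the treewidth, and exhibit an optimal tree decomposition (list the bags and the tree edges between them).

Each bag holds 3 vertices, so the decomposition has width 2, which upper-bounds the treewidth. Conversely, {0, 2, 5} is a clique of size 3, and the vertices of any clique must share a bag in every tree decomposition; so some bag has ≥ 3 vertices and tw(G) ≥ 2. The upper and lower bounds meet at 2, so that is the treewidth.

Treewidth 2.
Bags: B1 = {3, 5, 6}  B2 = {0, 3, 5}  B3 = {0, 2, 5}  B4 = {3, 4, 6}  B5 = {1, 3, 6}
Tree: B1–B2, B2–B3, B1–B4, B1–B5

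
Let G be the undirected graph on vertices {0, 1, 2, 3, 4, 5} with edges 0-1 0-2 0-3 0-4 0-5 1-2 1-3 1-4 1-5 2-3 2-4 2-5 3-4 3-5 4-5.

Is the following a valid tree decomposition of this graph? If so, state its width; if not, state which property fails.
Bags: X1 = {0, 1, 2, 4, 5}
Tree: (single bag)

A tree decomposition must satisfy three properties: every vertex lies in some bag; for every edge, both endpoints lie together in some bag; and for every vertex, the bags containing it form a connected subtree. Here vertex 3 appears in no bag, so the decomposition is invalid.

No — vertex 3 appears in no bag.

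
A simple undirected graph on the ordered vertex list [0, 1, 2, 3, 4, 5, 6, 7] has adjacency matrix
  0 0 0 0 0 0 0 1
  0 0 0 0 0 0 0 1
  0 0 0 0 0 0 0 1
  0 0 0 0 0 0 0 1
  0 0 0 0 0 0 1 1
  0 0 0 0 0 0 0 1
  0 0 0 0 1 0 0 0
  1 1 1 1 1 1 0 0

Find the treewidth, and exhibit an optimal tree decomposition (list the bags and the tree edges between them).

Each bag holds 2 vertices, so the decomposition has width 1, which upper-bounds the treewidth. Any graph with an edge has treewidth ≥ 1, and G has the edge 3–7. The upper and lower bounds meet at 1, so that is the treewidth.

Treewidth 1.
One optimal decomposition is:
Bags: B1 = {3, 7}  B2 = {1, 7}  B3 = {4, 7}  B4 = {5, 7}  B5 = {2, 7}  B6 = {4, 6}  B7 = {0, 7}
Tree: B1–B2, B1–B3, B2–B4, B2–B5, B3–B6, B2–B7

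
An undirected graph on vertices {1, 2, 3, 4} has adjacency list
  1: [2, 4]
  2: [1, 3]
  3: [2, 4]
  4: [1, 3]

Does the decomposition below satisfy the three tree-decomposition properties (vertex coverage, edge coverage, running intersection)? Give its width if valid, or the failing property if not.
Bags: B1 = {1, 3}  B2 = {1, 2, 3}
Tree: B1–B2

No — vertex 4 appears in no bag.

A tree decomposition must satisfy three properties: every vertex lies in some bag; for every edge, both endpoints lie together in some bag; and for every vertex, the bags containing it form a connected subtree. Here vertex 4 appears in no bag, so the decomposition is invalid.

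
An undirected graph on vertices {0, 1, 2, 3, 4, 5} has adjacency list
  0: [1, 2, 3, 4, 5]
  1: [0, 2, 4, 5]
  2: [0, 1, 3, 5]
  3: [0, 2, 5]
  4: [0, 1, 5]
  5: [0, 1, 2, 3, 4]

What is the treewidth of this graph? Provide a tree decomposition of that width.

Treewidth 3.
One optimal decomposition is:
Bags: B1 = {0, 1, 2, 5}  B2 = {0, 2, 3, 5}  B3 = {0, 1, 4, 5}
Tree: B1–B2, B1–B3

Every bag has size at most 4, so the width is 4 − 1 = 3 and tw(G) ≤ 3. Conversely, {0, 1, 2, 5} is a clique of size 4, and the vertices of any clique must share a bag in every tree decomposition; so some bag has ≥ 4 vertices and tw(G) ≥ 3. Therefore the treewidth is 3.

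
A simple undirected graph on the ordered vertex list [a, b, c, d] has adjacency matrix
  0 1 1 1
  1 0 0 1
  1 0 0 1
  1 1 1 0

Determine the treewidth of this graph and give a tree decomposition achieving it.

Each bag holds 3 vertices, so the decomposition has width 2, which upper-bounds the treewidth. For the lower bound, the 3 vertices {a, c, d} are pairwise adjacent, and any tree decomposition puts a clique entirely inside one bag — forcing width ≥ 2. Therefore the treewidth is 2.

Treewidth 2.
One optimal decomposition is:
Bags: B1 = {a, c, d}  B2 = {a, b, d}
Tree: B1–B2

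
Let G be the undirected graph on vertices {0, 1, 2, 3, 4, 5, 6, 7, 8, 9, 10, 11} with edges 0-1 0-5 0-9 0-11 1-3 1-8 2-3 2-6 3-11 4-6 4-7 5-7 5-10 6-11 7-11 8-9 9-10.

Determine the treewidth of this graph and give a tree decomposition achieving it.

Treewidth 3.
One such decomposition:
Bags: B1 = {5, 8, 9, 10}  B2 = {0, 5, 8, 9}  B3 = {0, 1, 5, 8}  B4 = {0, 1, 5, 7}  B5 = {0, 1, 7, 11}  B6 = {1, 3, 7, 11}  B7 = {3, 4, 7, 11}  B8 = {3, 4, 6, 11}  B9 = {2, 3, 4, 6}
Tree: B1–B2, B2–B3, B3–B4, B4–B5, B5–B6, B6–B7, B7–B8, B8–B9

Each bag holds 4 vertices, so the decomposition has width 3, which upper-bounds the treewidth. For the lower bound: the 4 vertex sets {8,9,10}, {5}, {0}, {1,3,7,11} are disjoint, each induces a connected subgraph, and every pair is joined by at least one edge of G. Contracting each set to a single vertex therefore yields K_{4} as a minor, and since treewidth is minor-monotone, tw(G) ≥ tw(K_{4}) = 3. Combining the bounds, tw(G) = 3.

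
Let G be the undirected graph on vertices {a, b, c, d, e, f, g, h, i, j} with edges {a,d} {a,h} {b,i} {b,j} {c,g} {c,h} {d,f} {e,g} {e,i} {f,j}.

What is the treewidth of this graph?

A width-2 tree decomposition is:
Bags: B1 = {b, i, j}  B2 = {e, i, j}  B3 = {e, g, j}  B4 = {c, g, j}  B5 = {c, h, j}  B6 = {a, h, j}  B7 = {a, d, j}  B8 = {d, f, j}
Tree: B1–B2, B2–B3, B3–B4, B4–B5, B5–B6, B6–B7, B7–B8
The largest bag has 3 vertices, giving width 2; this decomposition certifies tw(G) ≤ 2. Since j–b–i–e–g–c–h–a–d–f–j is a cycle in G, G is not acyclic. Forests are exactly the graphs of treewidth ≤ 1, so tw(G) ≥ 2. Combining the bounds, tw(G) = 2.

2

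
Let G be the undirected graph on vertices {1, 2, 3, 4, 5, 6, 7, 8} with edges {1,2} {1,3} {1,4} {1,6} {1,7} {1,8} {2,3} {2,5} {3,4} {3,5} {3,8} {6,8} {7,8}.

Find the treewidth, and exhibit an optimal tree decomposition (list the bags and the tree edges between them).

Every bag has size at most 3, so the width is 3 − 1 = 2 and tw(G) ≤ 2. Conversely, {1, 3, 8} is a clique of size 3, and the vertices of any clique must share a bag in every tree decomposition; so some bag has ≥ 3 vertices and tw(G) ≥ 2. Hence tw(G) = 2 exactly.

Treewidth 2.
Bags: B1 = {1, 3, 4}  B2 = {1, 3, 8}  B3 = {1, 2, 3}  B4 = {1, 6, 8}  B5 = {1, 7, 8}  B6 = {2, 3, 5}
Tree: B1–B2, B1–B3, B2–B4, B4–B5, B3–B6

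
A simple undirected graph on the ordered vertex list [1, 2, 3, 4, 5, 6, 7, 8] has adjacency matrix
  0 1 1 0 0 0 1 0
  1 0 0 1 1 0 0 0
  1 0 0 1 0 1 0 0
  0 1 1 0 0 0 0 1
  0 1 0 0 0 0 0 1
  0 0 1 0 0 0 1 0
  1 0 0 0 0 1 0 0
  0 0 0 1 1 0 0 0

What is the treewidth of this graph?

2

A width-2 tree decomposition is:
Bags: B1 = {4, 5, 8}  B2 = {2, 4, 5}  B3 = {2, 3, 4}  B4 = {1, 2, 3}  B5 = {1, 3, 6}  B6 = {1, 6, 7}
Tree: B1–B2, B2–B3, B3–B4, B4–B5, B5–B6
Each bag holds 3 vertices, so the decomposition has width 2, which upper-bounds the treewidth. The edges 8–5–2–4–8 form a cycle, so G is not a tree and its treewidth is at least 2. Therefore the treewidth is 2.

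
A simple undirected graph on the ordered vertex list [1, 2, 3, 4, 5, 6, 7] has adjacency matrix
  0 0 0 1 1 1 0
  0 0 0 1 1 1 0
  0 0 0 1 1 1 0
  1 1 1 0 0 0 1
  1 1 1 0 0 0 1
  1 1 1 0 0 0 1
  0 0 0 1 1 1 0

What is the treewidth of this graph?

3

A width-3 tree decomposition is:
Bags: B1 = {1, 4, 5, 6}  B2 = {4, 5, 6, 7}  B3 = {3, 4, 5, 6}  B4 = {2, 4, 5, 6}
Tree: B1–B2, B2–B3, B3–B4
Each bag holds 4 vertices, so the decomposition has width 3, which upper-bounds the treewidth. For the lower bound: the 4 vertex sets {1,4}, {6,7}, {5}, {3} are disjoint, each induces a connected subgraph, and every pair is joined by at least one edge of G. Contracting each set to a single vertex therefore yields K_{4} as a minor, and since treewidth is minor-monotone, tw(G) ≥ tw(K_{4}) = 3. The upper and lower bounds meet at 3, so that is the treewidth.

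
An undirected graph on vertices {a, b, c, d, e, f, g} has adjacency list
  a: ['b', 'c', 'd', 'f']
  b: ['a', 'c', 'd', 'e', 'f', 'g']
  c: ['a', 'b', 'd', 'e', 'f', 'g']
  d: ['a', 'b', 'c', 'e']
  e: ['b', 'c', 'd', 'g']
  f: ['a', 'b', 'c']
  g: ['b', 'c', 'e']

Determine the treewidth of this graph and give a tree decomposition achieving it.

Treewidth 3.
One such decomposition:
Bags: B1 = {b, c, e, g}  B2 = {b, c, d, e}  B3 = {a, b, c, d}  B4 = {a, b, c, f}
Tree: B1–B2, B2–B3, B3–B4

Every bag has size at most 4, so the width is 4 − 1 = 3 and tw(G) ≤ 3. Conversely, {b, c, d, e} is a clique of size 4, and the vertices of any clique must share a bag in every tree decomposition; so some bag has ≥ 4 vertices and tw(G) ≥ 3. The upper and lower bounds meet at 3, so that is the treewidth.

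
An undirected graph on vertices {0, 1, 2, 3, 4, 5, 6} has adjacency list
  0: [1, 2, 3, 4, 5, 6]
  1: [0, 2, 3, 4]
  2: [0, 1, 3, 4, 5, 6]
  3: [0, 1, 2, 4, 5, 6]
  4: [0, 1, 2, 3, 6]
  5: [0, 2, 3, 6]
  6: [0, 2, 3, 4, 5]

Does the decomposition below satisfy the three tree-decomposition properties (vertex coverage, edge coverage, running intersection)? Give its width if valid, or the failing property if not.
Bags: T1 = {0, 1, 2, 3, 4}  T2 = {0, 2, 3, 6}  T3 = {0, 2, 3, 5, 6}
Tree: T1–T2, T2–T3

No — edge (4,6) lies in no bag.

A tree decomposition must satisfy three properties: every vertex lies in some bag; for every edge, both endpoints lie together in some bag; and for every vertex, the bags containing it form a connected subtree. Here edge (4,6) lies in no bag, so the decomposition is invalid.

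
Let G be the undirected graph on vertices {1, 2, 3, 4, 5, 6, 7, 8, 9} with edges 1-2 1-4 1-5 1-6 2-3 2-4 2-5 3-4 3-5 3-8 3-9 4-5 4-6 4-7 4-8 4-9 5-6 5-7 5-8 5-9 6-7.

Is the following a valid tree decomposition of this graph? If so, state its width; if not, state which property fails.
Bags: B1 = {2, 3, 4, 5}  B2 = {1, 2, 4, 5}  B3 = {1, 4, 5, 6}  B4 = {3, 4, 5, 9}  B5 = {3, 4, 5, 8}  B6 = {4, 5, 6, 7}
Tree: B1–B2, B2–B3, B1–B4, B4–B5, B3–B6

Every vertex of G appears in some bag (union = {1, 2, 3, 4, 5, 6, 7, 8, 9}); every edge is covered by a bag; and for each vertex v the set of bags containing v is connected in the bag tree. The decomposition is therefore valid. The largest bag has 4 vertices, so the width is 3.

Yes; width 3.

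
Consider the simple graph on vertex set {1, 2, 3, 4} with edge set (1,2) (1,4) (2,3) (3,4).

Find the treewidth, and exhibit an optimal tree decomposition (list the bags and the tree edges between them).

Every bag has size at most 3, so the width is 3 − 1 = 2 and tw(G) ≤ 2. Since 4–3–2–1–4 is a cycle in G, G is not acyclic. Forests are exactly the graphs of treewidth ≤ 1, so tw(G) ≥ 2. Hence tw(G) = 2 exactly.

Treewidth 2.
One such decomposition:
Bags: B1 = {2, 3, 4}  B2 = {1, 2, 4}
Tree: B1–B2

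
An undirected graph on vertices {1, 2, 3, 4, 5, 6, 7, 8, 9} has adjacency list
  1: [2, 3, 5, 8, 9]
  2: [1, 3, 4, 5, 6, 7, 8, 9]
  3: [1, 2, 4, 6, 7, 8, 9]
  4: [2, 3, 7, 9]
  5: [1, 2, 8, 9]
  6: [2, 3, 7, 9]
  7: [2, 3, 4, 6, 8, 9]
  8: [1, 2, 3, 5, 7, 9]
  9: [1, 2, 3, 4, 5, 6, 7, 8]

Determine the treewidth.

4

A width-4 tree decomposition is:
Bags: B1 = {2, 3, 7, 8, 9}  B2 = {1, 2, 3, 8, 9}  B3 = {2, 3, 4, 7, 9}  B4 = {1, 2, 5, 8, 9}  B5 = {2, 3, 6, 7, 9}
Tree: B1–B2, B1–B3, B2–B4, B1–B5
Each bag holds 5 vertices, so the decomposition has width 4, which upper-bounds the treewidth. Conversely, {1, 2, 3, 8, 9} is a clique of size 5, and the vertices of any clique must share a bag in every tree decomposition; so some bag has ≥ 5 vertices and tw(G) ≥ 4. The upper and lower bounds meet at 4, so that is the treewidth.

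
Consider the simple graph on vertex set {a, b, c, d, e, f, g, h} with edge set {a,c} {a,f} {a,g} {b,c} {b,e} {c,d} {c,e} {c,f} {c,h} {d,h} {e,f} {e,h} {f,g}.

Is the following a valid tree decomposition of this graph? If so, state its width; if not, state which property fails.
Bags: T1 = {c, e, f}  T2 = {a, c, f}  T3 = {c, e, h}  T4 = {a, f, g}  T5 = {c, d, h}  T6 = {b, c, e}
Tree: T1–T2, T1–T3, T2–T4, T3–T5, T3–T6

Vertex coverage: the bags together contain {a, b, c, d, e, f, g, h}, the full vertex set. Edge coverage: each edge of G has both endpoints in at least one bag. Running intersection: for every vertex, the bags containing it form a connected subtree. All three properties hold, so this is a valid tree decomposition of width max|bag| − 1 = 2, and hence tw(G) ≤ 2.

Yes; width 2.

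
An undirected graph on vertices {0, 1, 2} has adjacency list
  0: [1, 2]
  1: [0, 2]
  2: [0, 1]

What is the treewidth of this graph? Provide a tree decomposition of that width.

A single bag containing all 3 vertices is trivially a valid decomposition of width 2. For the lower bound, the 3 vertices {0, 1, 2} are pairwise adjacent, and any tree decomposition puts a clique entirely inside one bag — forcing width ≥ 2. Combining the bounds, tw(G) = 2.

Treewidth 2.
One such decomposition:
Bags: B1 = {0, 1, 2}
Tree: (single bag)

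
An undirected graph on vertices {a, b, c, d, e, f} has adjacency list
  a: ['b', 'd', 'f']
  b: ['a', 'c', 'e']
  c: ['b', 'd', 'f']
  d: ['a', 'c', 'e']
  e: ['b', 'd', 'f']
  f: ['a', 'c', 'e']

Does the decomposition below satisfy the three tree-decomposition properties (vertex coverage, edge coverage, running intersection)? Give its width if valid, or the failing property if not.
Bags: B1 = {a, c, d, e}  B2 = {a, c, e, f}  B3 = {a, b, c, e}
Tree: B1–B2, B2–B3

Checking the three conditions: (i) the bags cover all of {a, b, c, d, e, f}; (ii) for each edge, some bag contains both endpoints; (iii) the bags containing any fixed vertex form a subtree. All hold, so the decomposition is valid with width 4 − 1 = 3.

Yes; width 3.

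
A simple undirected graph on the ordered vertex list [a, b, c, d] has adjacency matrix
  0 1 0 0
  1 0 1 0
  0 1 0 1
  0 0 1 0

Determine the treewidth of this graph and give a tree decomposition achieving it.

Treewidth 1.
One such decomposition:
Bags: B1 = {b, c}  B2 = {c, d}  B3 = {a, b}
Tree: B1–B2, B1–B3

The largest bag has 2 vertices, giving width 1; this decomposition certifies tw(G) ≤ 1. Since G has at least one edge (e.g. b–c), it is not an edgeless graph, so tw(G) ≥ 1. Therefore the treewidth is 1.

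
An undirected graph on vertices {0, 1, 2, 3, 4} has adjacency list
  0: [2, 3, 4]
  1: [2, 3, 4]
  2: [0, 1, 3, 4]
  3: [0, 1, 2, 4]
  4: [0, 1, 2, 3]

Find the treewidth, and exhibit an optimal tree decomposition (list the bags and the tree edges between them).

The largest bag has 4 vertices, giving width 3; this decomposition certifies tw(G) ≤ 3. On the other hand G contains the 4-clique {0, 2, 3, 4}. A clique must lie in a single bag of any decomposition, so no decomposition can have width below 3. Combining the bounds, tw(G) = 3.

Treewidth 3.
Bags: B1 = {0, 2, 3, 4}  B2 = {1, 2, 3, 4}
Tree: B1–B2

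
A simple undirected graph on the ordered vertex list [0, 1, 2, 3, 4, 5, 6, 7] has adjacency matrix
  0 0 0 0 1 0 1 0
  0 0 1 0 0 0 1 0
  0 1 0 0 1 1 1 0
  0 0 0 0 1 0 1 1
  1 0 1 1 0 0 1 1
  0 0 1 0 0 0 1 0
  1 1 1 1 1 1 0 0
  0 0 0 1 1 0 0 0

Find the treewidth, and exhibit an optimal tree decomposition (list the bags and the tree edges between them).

Each bag holds 3 vertices, so the decomposition has width 2, which upper-bounds the treewidth. On the other hand G contains the 3-clique {0, 4, 6}. A clique must lie in a single bag of any decomposition, so no decomposition can have width below 2. Therefore the treewidth is 2.

Treewidth 2.
One optimal decomposition is:
Bags: B1 = {2, 4, 6}  B2 = {1, 2, 6}  B3 = {3, 4, 6}  B4 = {0, 4, 6}  B5 = {3, 4, 7}  B6 = {2, 5, 6}
Tree: B1–B2, B1–B3, B1–B4, B3–B5, B2–B6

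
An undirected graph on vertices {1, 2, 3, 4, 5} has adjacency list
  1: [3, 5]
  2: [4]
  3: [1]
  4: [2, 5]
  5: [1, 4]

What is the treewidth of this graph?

1

A width-1 tree decomposition is:
Bags: B1 = {1, 3}  B2 = {1, 5}  B3 = {4, 5}  B4 = {2, 4}
Tree: B1–B2, B2–B3, B3–B4
The largest bag has 2 vertices, giving width 1; this decomposition certifies tw(G) ≤ 1. Any graph with an edge has treewidth ≥ 1, and G has the edge 3–1. Combining the bounds, tw(G) = 1.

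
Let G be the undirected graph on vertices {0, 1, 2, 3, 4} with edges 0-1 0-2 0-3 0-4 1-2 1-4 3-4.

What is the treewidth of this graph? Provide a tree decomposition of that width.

The largest bag has 3 vertices, giving width 2; this decomposition certifies tw(G) ≤ 2. Conversely, {0, 1, 2} is a clique of size 3, and the vertices of any clique must share a bag in every tree decomposition; so some bag has ≥ 3 vertices and tw(G) ≥ 2. Therefore the treewidth is 2.

Treewidth 2.
One such decomposition:
Bags: B1 = {0, 1, 2}  B2 = {0, 1, 4}  B3 = {0, 3, 4}
Tree: B1–B2, B2–B3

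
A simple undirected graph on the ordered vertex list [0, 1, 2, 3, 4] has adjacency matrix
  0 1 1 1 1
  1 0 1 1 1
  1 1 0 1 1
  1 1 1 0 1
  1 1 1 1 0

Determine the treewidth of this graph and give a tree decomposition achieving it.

Treewidth 4.
One optimal decomposition is:
Bags: B1 = {0, 1, 2, 3, 4}
Tree: (single bag)

A single bag containing all 5 vertices is trivially a valid decomposition of width 4. On the other hand G contains the 5-clique {0, 1, 2, 3, 4}. A clique must lie in a single bag of any decomposition, so no decomposition can have width below 4. Combining the bounds, tw(G) = 4.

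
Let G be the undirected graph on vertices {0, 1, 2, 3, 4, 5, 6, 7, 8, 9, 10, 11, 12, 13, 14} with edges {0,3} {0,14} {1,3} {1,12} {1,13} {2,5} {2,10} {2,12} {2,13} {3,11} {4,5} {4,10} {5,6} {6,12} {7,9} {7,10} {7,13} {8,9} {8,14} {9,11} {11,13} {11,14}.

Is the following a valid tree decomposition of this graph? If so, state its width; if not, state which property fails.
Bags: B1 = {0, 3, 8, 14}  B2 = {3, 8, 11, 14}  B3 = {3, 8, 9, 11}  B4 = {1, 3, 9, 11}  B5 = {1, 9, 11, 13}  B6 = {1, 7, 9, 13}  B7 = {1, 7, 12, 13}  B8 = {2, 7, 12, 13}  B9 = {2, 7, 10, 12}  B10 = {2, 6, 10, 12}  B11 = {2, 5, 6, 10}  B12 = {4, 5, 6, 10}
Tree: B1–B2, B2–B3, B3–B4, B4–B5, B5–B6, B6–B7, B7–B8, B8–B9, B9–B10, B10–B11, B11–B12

Yes; width 3.

Vertex coverage: the bags together contain {0, 1, 2, 3, 4, 5, 6, 7, 8, 9, 10, 11, 12, 13, 14}, the full vertex set. Edge coverage: each edge of G has both endpoints in at least one bag. Running intersection: for every vertex, the bags containing it form a connected subtree. All three properties hold, so this is a valid tree decomposition of width max|bag| − 1 = 3, and hence tw(G) ≤ 3.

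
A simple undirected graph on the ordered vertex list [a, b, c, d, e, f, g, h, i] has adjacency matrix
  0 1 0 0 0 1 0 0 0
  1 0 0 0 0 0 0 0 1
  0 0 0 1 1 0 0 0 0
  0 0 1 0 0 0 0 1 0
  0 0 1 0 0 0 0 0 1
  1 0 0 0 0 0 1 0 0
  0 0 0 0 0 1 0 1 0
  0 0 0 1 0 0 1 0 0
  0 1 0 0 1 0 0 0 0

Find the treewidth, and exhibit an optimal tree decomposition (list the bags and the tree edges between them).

Every bag has size at most 3, so the width is 3 − 1 = 2 and tw(G) ≤ 2. For the lower bound, G contains the cycle i–b–a–f–g–h–d–c–e–i, so G is not a forest; only forests have treewidth ≤ 1, hence tw(G) ≥ 2. Combining the bounds, tw(G) = 2.

Treewidth 2.
One such decomposition:
Bags: B1 = {a, b, i}  B2 = {a, f, i}  B3 = {f, g, i}  B4 = {g, h, i}  B5 = {d, h, i}  B6 = {c, d, i}  B7 = {c, e, i}
Tree: B1–B2, B2–B3, B3–B4, B4–B5, B5–B6, B6–B7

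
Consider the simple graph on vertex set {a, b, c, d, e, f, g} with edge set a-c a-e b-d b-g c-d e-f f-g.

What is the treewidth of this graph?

2

A width-2 tree decomposition is:
Bags: B1 = {b, d, g}  B2 = {d, f, g}  B3 = {d, e, f}  B4 = {a, d, e}  B5 = {a, c, d}
Tree: B1–B2, B2–B3, B3–B4, B4–B5
Each bag holds 3 vertices, so the decomposition has width 2, which upper-bounds the treewidth. Since d–b–g–f–e–a–c–d is a cycle in G, G is not acyclic. Forests are exactly the graphs of treewidth ≤ 1, so tw(G) ≥ 2. Hence tw(G) = 2 exactly.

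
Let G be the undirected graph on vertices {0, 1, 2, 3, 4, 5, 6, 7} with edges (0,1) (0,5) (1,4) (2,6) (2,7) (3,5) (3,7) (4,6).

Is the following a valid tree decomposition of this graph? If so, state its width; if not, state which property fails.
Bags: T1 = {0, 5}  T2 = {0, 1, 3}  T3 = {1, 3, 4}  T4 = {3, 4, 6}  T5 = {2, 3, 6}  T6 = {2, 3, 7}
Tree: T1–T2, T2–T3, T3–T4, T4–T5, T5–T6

No — edge (3,5) lies in no bag.

A tree decomposition must satisfy three properties: every vertex lies in some bag; for every edge, both endpoints lie together in some bag; and for every vertex, the bags containing it form a connected subtree. Here edge (3,5) lies in no bag, so the decomposition is invalid.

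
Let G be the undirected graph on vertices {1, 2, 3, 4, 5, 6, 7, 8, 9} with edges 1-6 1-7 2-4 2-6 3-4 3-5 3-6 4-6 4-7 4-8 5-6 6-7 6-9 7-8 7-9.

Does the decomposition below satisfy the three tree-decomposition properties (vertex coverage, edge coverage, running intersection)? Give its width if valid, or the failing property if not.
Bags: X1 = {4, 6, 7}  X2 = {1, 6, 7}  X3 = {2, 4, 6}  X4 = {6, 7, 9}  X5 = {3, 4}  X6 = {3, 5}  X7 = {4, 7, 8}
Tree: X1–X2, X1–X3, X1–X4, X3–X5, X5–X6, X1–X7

No — edge (6,3) lies in no bag.

A tree decomposition must satisfy three properties: every vertex lies in some bag; for every edge, both endpoints lie together in some bag; and for every vertex, the bags containing it form a connected subtree. Here edge (6,3) lies in no bag, so the decomposition is invalid.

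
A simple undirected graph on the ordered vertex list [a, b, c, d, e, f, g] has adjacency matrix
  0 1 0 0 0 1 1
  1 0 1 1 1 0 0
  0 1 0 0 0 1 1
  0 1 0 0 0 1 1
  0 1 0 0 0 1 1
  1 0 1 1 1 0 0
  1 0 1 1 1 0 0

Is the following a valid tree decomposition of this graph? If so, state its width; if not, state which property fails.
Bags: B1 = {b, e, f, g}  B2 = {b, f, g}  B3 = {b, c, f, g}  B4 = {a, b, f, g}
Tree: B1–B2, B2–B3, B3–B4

A tree decomposition must satisfy three properties: every vertex lies in some bag; for every edge, both endpoints lie together in some bag; and for every vertex, the bags containing it form a connected subtree. Here vertex d appears in no bag, so the decomposition is invalid.

No — vertex d appears in no bag.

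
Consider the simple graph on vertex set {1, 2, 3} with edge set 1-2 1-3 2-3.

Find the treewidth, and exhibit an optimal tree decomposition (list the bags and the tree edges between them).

Treewidth 2.
One optimal decomposition is:
Bags: B1 = {1, 2, 3}
Tree: (single bag)

With just one bag of size 3, the width is 3 − 1 = 2, so tw(G) ≤ 2. On the other hand G contains the 3-clique {1, 2, 3}. A clique must lie in a single bag of any decomposition, so no decomposition can have width below 2. The upper and lower bounds meet at 2, so that is the treewidth.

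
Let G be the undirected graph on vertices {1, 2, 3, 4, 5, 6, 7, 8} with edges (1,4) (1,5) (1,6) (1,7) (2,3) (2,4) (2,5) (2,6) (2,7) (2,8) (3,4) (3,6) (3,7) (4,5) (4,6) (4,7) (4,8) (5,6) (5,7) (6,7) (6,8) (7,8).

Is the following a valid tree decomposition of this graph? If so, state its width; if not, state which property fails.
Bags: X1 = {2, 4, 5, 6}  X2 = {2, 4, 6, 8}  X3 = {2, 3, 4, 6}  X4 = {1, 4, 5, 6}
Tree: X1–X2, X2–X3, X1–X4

No — vertex 7 appears in no bag.

A tree decomposition must satisfy three properties: every vertex lies in some bag; for every edge, both endpoints lie together in some bag; and for every vertex, the bags containing it form a connected subtree. Here vertex 7 appears in no bag, so the decomposition is invalid.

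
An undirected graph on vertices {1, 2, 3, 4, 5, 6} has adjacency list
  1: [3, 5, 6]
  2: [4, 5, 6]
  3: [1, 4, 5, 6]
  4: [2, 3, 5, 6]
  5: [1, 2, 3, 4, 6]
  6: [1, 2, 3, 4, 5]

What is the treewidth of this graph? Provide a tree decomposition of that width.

Treewidth 3.
Bags: B1 = {3, 4, 5, 6}  B2 = {1, 3, 5, 6}  B3 = {2, 4, 5, 6}
Tree: B1–B2, B1–B3

Every bag has size at most 4, so the width is 4 − 1 = 3 and tw(G) ≤ 3. For the lower bound, the 4 vertices {2, 4, 5, 6} are pairwise adjacent, and any tree decomposition puts a clique entirely inside one bag — forcing width ≥ 3. The upper and lower bounds meet at 3, so that is the treewidth.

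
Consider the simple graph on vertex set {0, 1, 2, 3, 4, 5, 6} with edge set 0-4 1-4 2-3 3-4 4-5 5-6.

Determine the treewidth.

A width-1 tree decomposition is:
Bags: B1 = {5, 6}  B2 = {4, 5}  B3 = {3, 4}  B4 = {2, 3}  B5 = {0, 4}  B6 = {1, 4}
Tree: B1–B2, B2–B3, B3–B4, B3–B5, B2–B6
Each bag holds 2 vertices, so the decomposition has width 1, which upper-bounds the treewidth. Any graph with an edge has treewidth ≥ 1, and G has the edge 6–5. The upper and lower bounds meet at 1, so that is the treewidth.

1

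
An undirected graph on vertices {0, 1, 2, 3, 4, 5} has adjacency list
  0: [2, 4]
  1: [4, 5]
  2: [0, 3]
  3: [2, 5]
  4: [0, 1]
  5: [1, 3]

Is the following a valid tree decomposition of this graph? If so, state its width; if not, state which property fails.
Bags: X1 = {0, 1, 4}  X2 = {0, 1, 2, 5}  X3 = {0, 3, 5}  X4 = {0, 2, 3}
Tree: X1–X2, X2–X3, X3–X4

No — bags containing vertex 2 are not connected in the tree.

A tree decomposition must satisfy three properties: every vertex lies in some bag; for every edge, both endpoints lie together in some bag; and for every vertex, the bags containing it form a connected subtree. Here bags containing vertex 2 are not connected in the tree, so the decomposition is invalid.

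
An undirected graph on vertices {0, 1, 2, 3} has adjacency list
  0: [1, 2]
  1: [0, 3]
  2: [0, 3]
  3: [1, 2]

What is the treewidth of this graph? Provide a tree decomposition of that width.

Each bag holds 3 vertices, so the decomposition has width 2, which upper-bounds the treewidth. Since 2–0–1–3–2 is a cycle in G, G is not acyclic. Forests are exactly the graphs of treewidth ≤ 1, so tw(G) ≥ 2. The upper and lower bounds meet at 2, so that is the treewidth.

Treewidth 2.
One optimal decomposition is:
Bags: B1 = {0, 1, 2}  B2 = {1, 2, 3}
Tree: B1–B2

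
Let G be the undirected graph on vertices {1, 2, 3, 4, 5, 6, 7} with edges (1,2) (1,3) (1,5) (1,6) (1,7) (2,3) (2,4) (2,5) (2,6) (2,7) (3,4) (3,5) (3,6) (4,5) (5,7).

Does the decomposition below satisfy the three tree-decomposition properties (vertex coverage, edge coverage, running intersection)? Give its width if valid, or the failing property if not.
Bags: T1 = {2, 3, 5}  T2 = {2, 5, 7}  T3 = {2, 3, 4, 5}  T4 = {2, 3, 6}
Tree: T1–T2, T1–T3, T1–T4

No — vertex 1 appears in no bag.

A tree decomposition must satisfy three properties: every vertex lies in some bag; for every edge, both endpoints lie together in some bag; and for every vertex, the bags containing it form a connected subtree. Here vertex 1 appears in no bag, so the decomposition is invalid.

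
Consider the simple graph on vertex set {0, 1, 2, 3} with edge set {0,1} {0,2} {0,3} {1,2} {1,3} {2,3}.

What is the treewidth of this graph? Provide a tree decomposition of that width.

With just one bag of size 4, the width is 4 − 1 = 3, so tw(G) ≤ 3. Conversely, {0, 1, 2, 3} is a clique of size 4, and the vertices of any clique must share a bag in every tree decomposition; so some bag has ≥ 4 vertices and tw(G) ≥ 3. Hence tw(G) = 3 exactly.

Treewidth 3.
Bags: B1 = {0, 1, 2, 3}
Tree: (single bag)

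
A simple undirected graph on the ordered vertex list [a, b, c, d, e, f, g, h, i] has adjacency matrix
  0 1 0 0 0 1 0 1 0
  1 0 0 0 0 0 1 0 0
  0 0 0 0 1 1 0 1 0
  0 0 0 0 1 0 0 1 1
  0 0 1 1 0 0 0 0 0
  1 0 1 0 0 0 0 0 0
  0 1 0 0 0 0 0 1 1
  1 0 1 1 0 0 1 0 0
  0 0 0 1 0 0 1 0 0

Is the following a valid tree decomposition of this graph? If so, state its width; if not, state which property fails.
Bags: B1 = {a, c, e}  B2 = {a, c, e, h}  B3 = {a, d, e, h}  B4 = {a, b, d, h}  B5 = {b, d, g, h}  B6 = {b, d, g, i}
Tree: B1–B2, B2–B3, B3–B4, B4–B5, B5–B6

A tree decomposition must satisfy three properties: every vertex lies in some bag; for every edge, both endpoints lie together in some bag; and for every vertex, the bags containing it form a connected subtree. Here vertex f appears in no bag, so the decomposition is invalid.

No — vertex f appears in no bag.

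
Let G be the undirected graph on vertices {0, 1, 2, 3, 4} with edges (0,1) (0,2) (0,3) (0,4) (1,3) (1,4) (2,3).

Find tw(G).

2

A width-2 tree decomposition is:
Bags: B1 = {0, 1, 3}  B2 = {0, 2, 3}  B3 = {0, 1, 4}
Tree: B1–B2, B1–B3
Each bag holds 3 vertices, so the decomposition has width 2, which upper-bounds the treewidth. For the lower bound, the 3 vertices {0, 1, 3} are pairwise adjacent, and any tree decomposition puts a clique entirely inside one bag — forcing width ≥ 2. The upper and lower bounds meet at 2, so that is the treewidth.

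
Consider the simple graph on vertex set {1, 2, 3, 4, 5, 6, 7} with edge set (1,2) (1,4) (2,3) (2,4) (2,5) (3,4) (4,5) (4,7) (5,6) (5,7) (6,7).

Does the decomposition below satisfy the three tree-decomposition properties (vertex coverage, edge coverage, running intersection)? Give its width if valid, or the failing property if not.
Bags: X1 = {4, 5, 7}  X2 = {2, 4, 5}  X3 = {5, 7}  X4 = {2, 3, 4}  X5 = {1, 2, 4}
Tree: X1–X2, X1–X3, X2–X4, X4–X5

No — vertex 6 appears in no bag.

A tree decomposition must satisfy three properties: every vertex lies in some bag; for every edge, both endpoints lie together in some bag; and for every vertex, the bags containing it form a connected subtree. Here vertex 6 appears in no bag, so the decomposition is invalid.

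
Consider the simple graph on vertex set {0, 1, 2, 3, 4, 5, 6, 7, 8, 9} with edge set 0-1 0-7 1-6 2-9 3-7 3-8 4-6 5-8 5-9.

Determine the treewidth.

1

A width-1 tree decomposition is:
Bags: B1 = {4, 6}  B2 = {1, 6}  B3 = {0, 1}  B4 = {0, 7}  B5 = {3, 7}  B6 = {3, 8}  B7 = {5, 8}  B8 = {5, 9}  B9 = {2, 9}
Tree: B1–B2, B2–B3, B3–B4, B4–B5, B5–B6, B6–B7, B7–B8, B8–B9
The largest bag has 2 vertices, giving width 1; this decomposition certifies tw(G) ≤ 1. Any graph with an edge has treewidth ≥ 1, and G has the edge 4–6. The upper and lower bounds meet at 1, so that is the treewidth.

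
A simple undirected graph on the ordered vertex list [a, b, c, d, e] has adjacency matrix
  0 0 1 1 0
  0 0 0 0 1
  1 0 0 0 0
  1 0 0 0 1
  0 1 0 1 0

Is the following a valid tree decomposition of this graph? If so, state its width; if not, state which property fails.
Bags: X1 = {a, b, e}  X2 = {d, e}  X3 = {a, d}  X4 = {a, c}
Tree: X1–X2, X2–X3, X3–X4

No — bags containing vertex a are not connected in the tree.

A tree decomposition must satisfy three properties: every vertex lies in some bag; for every edge, both endpoints lie together in some bag; and for every vertex, the bags containing it form a connected subtree. Here bags containing vertex a are not connected in the tree, so the decomposition is invalid.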